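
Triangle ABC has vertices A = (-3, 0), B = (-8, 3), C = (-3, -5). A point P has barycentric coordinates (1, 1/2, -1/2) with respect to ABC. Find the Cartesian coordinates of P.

P = 1·A + (1/2)·B + (-1/2)·C.
x-coordinate: 1·(-3) + (1/2)·(-8) + (-1/2)·(-3) = -11/2.
y-coordinate: 1·0 + (1/2)·3 + (-1/2)·(-5) = 4.

(-11/2, 4)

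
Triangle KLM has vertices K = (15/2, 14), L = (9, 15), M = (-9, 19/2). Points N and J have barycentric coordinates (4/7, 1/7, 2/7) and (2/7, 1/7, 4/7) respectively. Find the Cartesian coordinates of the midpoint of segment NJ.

Barycentric coordinates of the midpoint are the average: (3/7, 1/7, 3/7).
Converting: (3/7)·K + (1/7)·L + (3/7)·M = (9/14, 171/14).

(9/14, 171/14)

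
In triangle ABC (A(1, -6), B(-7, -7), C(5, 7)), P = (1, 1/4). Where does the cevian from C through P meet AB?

Barycentric coordinates of P with respect to ABC: (1/4, 1/4, 1/2).
On side AB the C-coordinate is zero; dropping P's C-weight 1/2 and renormalizing the remaining 1/4 : 1/4 gives weights 1/2, 1/2 on A, B.
Q = (1/2)·(1, -6) + (1/2)·(-7, -7) = (-3, -13/2).

(-3, -13/2)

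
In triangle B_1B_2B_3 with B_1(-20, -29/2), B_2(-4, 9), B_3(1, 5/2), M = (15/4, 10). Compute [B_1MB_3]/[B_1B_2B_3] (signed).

1/2

[B_1B_2B_3] = ½·((-20)·(9−(5/2)) + (-4)·(5/2−(-29/2)) + 1·(-29/2−9)) = ½·(-130 − 68 − 47/2) = -443/4.
[B_1MB_3] = ½·((-20)·(10−(5/2)) + (15/4)·(5/2−(-29/2)) + 1·(-29/2−10)) = ½·(-150 + 255/4 − 49/2) = -443/8, so the ratio is (-443/8)/(-443/4) = 1/2.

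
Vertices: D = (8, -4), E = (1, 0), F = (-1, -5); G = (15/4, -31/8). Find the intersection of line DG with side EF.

Barycentric coordinates of G with respect to DEF: (1/2, 1/8, 3/8).
On side EF the D-coordinate is zero; dropping G's D-weight 1/2 and renormalizing the remaining 1/8 : 3/8 gives weights 1/4, 3/4 on E, F.
H = (1/4)·(1, 0) + (3/4)·(-1, -5) = (-1/2, -15/4).

(-1/2, -15/4)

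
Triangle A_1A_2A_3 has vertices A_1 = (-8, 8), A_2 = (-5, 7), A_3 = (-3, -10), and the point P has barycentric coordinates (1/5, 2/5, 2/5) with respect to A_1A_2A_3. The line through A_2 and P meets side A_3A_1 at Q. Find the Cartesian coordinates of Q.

(-14/3, -4)

Line A_2P meets A_3A_1 where the A_2-coordinate vanishes; zeroing P's A_2-weight and renormalizing leaves A_3, A_1-weights 2/5 : 1/5 → (2/3, 1/3).
So Q = (2/3)·A_3 + (1/3)·A_1 = (-14/3, -4).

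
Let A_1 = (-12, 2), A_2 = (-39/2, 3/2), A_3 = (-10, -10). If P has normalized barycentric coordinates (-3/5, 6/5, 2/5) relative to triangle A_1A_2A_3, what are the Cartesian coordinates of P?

(-101/5, -17/5)

P = (-3/5)·A_1 + (6/5)·A_2 + (2/5)·A_3.
x-coordinate: (-3/5)·(-12) + (6/5)·(-39/2) + (2/5)·(-10) = -101/5.
y-coordinate: (-3/5)·2 + (6/5)·(3/2) + (2/5)·(-10) = -17/5.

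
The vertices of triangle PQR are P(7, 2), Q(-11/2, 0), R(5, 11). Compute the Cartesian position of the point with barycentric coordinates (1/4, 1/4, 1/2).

S = (1/4)·P + (1/4)·Q + (1/2)·R.
x-coordinate: (1/4)·7 + (1/4)·(-11/2) + (1/2)·5 = 23/8.
y-coordinate: (1/4)·2 + (1/4)·0 + (1/2)·11 = 6.

(23/8, 6)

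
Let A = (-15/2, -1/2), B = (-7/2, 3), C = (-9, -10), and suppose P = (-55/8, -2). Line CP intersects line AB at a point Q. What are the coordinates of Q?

(-37/6, 2/3)

Barycentric coordinates of P with respect to ABC: (1/2, 1/4, 1/4).
On side AB the C-coordinate is zero; dropping P's C-weight 1/4 and renormalizing the remaining 1/2 : 1/4 gives weights 2/3, 1/3 on A, B.
Q = (2/3)·(-15/2, -1/2) + (1/3)·(-7/2, 3) = (-37/6, 2/3).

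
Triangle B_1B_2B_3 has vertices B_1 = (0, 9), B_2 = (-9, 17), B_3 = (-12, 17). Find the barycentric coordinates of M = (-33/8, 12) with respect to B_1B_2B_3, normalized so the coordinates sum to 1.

(5/8, 1/8, 1/4)

Signed area of the reference triangle: [B_1B_2B_3] = ½·(0·(17−17) + (-9)·(17−9) + (-12)·(9−17)) = ½·(0 − 72 + 96) = 12.
[MB_2B_3] = ½·((-33/8)·(17−17) + (-9)·(17−12) + (-12)·(12−17)) = ½·(0 − 45 + 60) = 15/2, so the B_1-coordinate is (15/2)/12 = 5/8.
[B_1MB_3] = ½·(0·(12−17) + (-33/8)·(17−9) + (-12)·(9−12)) = ½·(0 − 33 + 36) = 3/2, so the B_2-coordinate is 1/8.
[B_1B_2M] = ½·(0·(17−12) + (-9)·(12−9) + (-33/8)·(9−17)) = ½·(0 − 27 + 33) = 3, so the B_3-coordinate is 1/4.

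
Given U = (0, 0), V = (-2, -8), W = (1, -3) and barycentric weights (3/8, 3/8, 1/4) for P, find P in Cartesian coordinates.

(-1/2, -15/4)

P = (3/8)·U + (3/8)·V + (1/4)·W.
x-coordinate: (3/8)·0 + (3/8)·(-2) + (1/4)·1 = -1/2.
y-coordinate: (3/8)·0 + (3/8)·(-8) + (1/4)·(-3) = -15/4.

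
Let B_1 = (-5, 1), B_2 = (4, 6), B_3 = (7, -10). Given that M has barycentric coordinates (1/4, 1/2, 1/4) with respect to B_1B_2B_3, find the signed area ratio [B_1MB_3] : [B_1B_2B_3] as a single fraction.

1/2

The signed ratio [B_1MB_3]/[B_1B_2B_3] equals the barycentric coordinate of M at vertex B_2, which is 1/2.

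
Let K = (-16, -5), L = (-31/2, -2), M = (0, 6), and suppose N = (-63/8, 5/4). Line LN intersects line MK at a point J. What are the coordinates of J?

Barycentric coordinates of N with respect to KLM: (1/4, 1/4, 1/2).
On side MK the L-coordinate is zero; dropping N's L-weight 1/4 and renormalizing the remaining 1/2 : 1/4 gives weights 2/3, 1/3 on M, K.
J = (2/3)·(0, 6) + (1/3)·(-16, -5) = (-16/3, 7/3).

(-16/3, 7/3)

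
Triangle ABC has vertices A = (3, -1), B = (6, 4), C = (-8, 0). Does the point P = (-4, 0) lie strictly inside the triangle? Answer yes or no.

Barycentric coordinates of P: (8/29, 2/29, 19/29).
The three coordinates are positive, positive, positive; a point is interior exactly when all three are positive.

yes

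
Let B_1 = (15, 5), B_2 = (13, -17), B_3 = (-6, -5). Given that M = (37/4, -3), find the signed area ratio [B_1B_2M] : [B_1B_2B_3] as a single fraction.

1/4

[B_1B_2B_3] = ½·(15·(-17−(-5)) + 13·(-5−5) + (-6)·(5−(-17))) = ½·(-180 − 130 − 132) = -221.
[B_1B_2M] = ½·(15·(-17−(-3)) + 13·(-3−5) + (37/4)·(5−(-17))) = ½·(-210 − 104 + 407/2) = -221/4, so the ratio is (-221/4)/(-221) = 1/4.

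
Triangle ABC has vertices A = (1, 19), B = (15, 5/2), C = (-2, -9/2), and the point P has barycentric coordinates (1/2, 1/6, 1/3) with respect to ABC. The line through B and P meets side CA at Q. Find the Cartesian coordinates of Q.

(-1/5, 48/5)

Line BP meets CA where the B-coordinate vanishes; zeroing P's B-weight and renormalizing leaves C, A-weights 1/3 : 1/2 → (2/5, 3/5).
So Q = (2/5)·C + (3/5)·A = (-1/5, 48/5).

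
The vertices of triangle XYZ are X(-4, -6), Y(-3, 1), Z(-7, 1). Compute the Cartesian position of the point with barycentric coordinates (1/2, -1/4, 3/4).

W = (1/2)·X + (-1/4)·Y + (3/4)·Z.
x-coordinate: (1/2)·(-4) + (-1/4)·(-3) + (3/4)·(-7) = -13/2.
y-coordinate: (1/2)·(-6) + (-1/4)·1 + (3/4)·1 = -5/2.

(-13/2, -5/2)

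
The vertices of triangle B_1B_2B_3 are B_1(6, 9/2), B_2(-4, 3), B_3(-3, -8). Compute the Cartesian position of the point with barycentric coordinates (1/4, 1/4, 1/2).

(-1, -17/8)

M = (1/4)·B_1 + (1/4)·B_2 + (1/2)·B_3.
x-coordinate: (1/4)·6 + (1/4)·(-4) + (1/2)·(-3) = -1.
y-coordinate: (1/4)·(9/2) + (1/4)·3 + (1/2)·(-8) = -17/8.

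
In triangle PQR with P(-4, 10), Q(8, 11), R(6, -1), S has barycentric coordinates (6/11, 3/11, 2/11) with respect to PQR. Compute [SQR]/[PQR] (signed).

The signed ratio [SQR]/[PQR] equals the barycentric coordinate of S at vertex P, which is 6/11.

6/11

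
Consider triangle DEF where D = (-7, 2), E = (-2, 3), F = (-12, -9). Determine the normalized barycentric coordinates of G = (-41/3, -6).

(1, -2/3, 2/3)

Signed area of the reference triangle: [DEF] = ½·((-7)·(3−(-9)) + (-2)·(-9−2) + (-12)·(2−3)) = ½·(-84 + 22 + 12) = -25.
[GEF] = ½·((-41/3)·(3−(-9)) + (-2)·(-9−(-6)) + (-12)·(-6−3)) = ½·(-164 + 6 + 108) = -25, so the D-coordinate is (-25)/(-25) = 1.
[DGF] = ½·((-7)·(-6−(-9)) + (-41/3)·(-9−2) + (-12)·(2−(-6))) = ½·(-21 + 451/3 − 96) = 50/3, so the E-coordinate is -2/3.
[DEG] = ½·((-7)·(3−(-6)) + (-2)·(-6−2) + (-41/3)·(2−3)) = ½·(-63 + 16 + 41/3) = -50/3, so the F-coordinate is 2/3.
Check: 1 − 2/3 + 2/3 = 1.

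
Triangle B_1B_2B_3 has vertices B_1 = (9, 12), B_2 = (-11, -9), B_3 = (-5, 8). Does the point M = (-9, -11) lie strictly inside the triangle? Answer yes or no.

no

Barycentric coordinates of M: (23/107, 125/107, -41/107).
The three coordinates are positive, positive, negative; a point is interior exactly when all three are positive.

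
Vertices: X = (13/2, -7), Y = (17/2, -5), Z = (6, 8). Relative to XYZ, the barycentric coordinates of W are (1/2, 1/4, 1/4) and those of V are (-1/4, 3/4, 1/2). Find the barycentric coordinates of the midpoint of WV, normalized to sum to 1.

Since both coordinate triples sum to 1, the midpoint's barycentrics are the componentwise average.
(1/2+-1/4)/2 = 1/8; similarly 1/2 and 3/8.

(1/8, 1/2, 3/8)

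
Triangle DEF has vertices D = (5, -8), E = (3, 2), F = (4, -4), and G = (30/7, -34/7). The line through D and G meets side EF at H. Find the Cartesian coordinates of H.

Barycentric coordinates of G with respect to DEF: (3/7, 1/7, 3/7).
On side EF the D-coordinate is zero; dropping G's D-weight 3/7 and renormalizing the remaining 1/7 : 3/7 gives weights 1/4, 3/4 on E, F.
H = (1/4)·(3, 2) + (3/4)·(4, -4) = (15/4, -5/2).

(15/4, -5/2)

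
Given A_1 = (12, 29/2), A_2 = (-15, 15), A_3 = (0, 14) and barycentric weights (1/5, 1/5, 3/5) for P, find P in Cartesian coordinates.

P = (1/5)·A_1 + (1/5)·A_2 + (3/5)·A_3.
x-coordinate: (1/5)·12 + (1/5)·(-15) + (3/5)·0 = -3/5.
y-coordinate: (1/5)·(29/2) + (1/5)·15 + (3/5)·14 = 143/10.

(-3/5, 143/10)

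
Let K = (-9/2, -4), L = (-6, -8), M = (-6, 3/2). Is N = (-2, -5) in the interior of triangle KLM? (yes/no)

Barycentric coordinates of N: (8/3, -49/57, -46/57).
The three coordinates are positive, negative, negative; a point is interior exactly when all three are positive.

no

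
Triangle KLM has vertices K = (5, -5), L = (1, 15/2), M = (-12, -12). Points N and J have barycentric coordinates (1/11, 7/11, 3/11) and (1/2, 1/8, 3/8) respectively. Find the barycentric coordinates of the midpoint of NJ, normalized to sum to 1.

(13/44, 67/176, 57/176)

Since both coordinate triples sum to 1, the midpoint's barycentrics are the componentwise average.
(1/11+1/2)/2 = 13/44; similarly 67/176 and 57/176.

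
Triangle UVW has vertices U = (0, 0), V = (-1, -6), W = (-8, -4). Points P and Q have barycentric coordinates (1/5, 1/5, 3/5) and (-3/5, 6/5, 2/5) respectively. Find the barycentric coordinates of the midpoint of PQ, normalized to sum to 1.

Since both coordinate triples sum to 1, the midpoint's barycentrics are the componentwise average.
(1/5+-3/5)/2 = -1/5; similarly 7/10 and 1/2.

(-1/5, 7/10, 1/2)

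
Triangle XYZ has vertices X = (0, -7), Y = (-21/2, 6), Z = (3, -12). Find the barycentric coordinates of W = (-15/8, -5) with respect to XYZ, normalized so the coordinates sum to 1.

Signed area of the reference triangle: [XYZ] = ½·(0·(6−(-12)) + (-21/2)·(-12−(-7)) + 3·(-7−6)) = ½·(0 + 105/2 − 39) = 27/4.
[WYZ] = ½·((-15/8)·(6−(-12)) + (-21/2)·(-12−(-5)) + 3·(-5−6)) = ½·(-135/4 + 147/2 − 33) = 27/8, so the X-coordinate is (27/8)/(27/4) = 1/2.
[XWZ] = ½·(0·(-5−(-12)) + (-15/8)·(-12−(-7)) + 3·(-7−(-5))) = ½·(0 + 75/8 − 6) = 27/16, so the Y-coordinate is 1/4.
[XYW] = ½·(0·(6−(-5)) + (-21/2)·(-5−(-7)) + (-15/8)·(-7−6)) = ½·(0 − 21 + 195/8) = 27/16, so the Z-coordinate is 1/4.

(1/2, 1/4, 1/4)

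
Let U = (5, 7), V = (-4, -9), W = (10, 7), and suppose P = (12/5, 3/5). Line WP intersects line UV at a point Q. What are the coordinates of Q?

(1/2, -1)

Barycentric coordinates of P with respect to UVW: (2/5, 2/5, 1/5).
On side UV the W-coordinate is zero; dropping P's W-weight 1/5 and renormalizing the remaining 2/5 : 2/5 gives weights 1/2, 1/2 on U, V.
Q = (1/2)·(5, 7) + (1/2)·(-4, -9) = (1/2, -1).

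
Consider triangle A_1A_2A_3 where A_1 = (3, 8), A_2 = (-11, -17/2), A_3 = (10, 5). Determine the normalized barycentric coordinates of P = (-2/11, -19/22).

(1/11, 5/11, 5/11)

Signed area of the reference triangle: [A_1A_2A_3] = ½·(3·(-17/2−5) + (-11)·(5−8) + 10·(8−(-17/2))) = ½·(-81/2 + 33 + 165) = 315/4.
[PA_2A_3] = ½·((-2/11)·(-17/2−5) + (-11)·(5−(-19/22)) + 10·(-19/22−(-17/2))) = ½·(27/11 − 129/2 + 840/11) = 315/44, so the A_1-coordinate is (315/44)/(315/4) = 1/11.
[A_1PA_3] = ½·(3·(-19/22−5) + (-2/11)·(5−8) + 10·(8−(-19/22))) = ½·(-387/22 + 6/11 + 975/11) = 1575/44, so the A_2-coordinate is 5/11.
[A_1A_2P] = ½·(3·(-17/2−(-19/22)) + (-11)·(-19/22−8) + (-2/11)·(8−(-17/2))) = ½·(-252/11 + 195/2 − 3) = 1575/44, so the A_3-coordinate is 5/11.
Check: 1/11 + 5/11 + 5/11 = 1.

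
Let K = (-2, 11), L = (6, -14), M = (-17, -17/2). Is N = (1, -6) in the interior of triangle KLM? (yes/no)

yes

Barycentric coordinates of N: (313/1062, 209/354, 61/531).
The three coordinates are positive, positive, positive; a point is interior exactly when all three are positive.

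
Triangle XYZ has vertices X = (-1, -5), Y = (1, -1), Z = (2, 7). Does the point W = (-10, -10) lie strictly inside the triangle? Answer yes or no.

no

Barycentric coordinates of W: (79/12, -31/4, 13/6).
The three coordinates are positive, negative, positive; a point is interior exactly when all three are positive.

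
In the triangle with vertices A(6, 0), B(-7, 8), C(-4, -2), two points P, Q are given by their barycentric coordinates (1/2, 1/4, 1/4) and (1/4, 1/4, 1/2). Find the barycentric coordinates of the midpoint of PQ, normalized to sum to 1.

(3/8, 1/4, 3/8)

Since both coordinate triples sum to 1, the midpoint's barycentrics are the componentwise average.
(1/2+1/4)/2 = 3/8; similarly 1/4 and 3/8.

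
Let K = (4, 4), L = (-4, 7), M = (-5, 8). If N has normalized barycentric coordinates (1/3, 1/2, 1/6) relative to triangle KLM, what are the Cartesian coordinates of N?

(-3/2, 37/6)

N = (1/3)·K + (1/2)·L + (1/6)·M.
x-coordinate: (1/3)·4 + (1/2)·(-4) + (1/6)·(-5) = -3/2.
y-coordinate: (1/3)·4 + (1/2)·7 + (1/6)·8 = 37/6.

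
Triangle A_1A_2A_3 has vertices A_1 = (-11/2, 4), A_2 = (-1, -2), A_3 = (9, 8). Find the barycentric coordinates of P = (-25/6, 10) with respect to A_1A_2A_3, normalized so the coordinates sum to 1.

Signed area of the reference triangle: [A_1A_2A_3] = ½·((-11/2)·(-2−8) + (-1)·(8−4) + 9·(4−(-2))) = ½·(55 − 4 + 54) = 105/2.
[PA_2A_3] = ½·((-25/6)·(-2−8) + (-1)·(8−10) + 9·(10−(-2))) = ½·(125/3 + 2 + 108) = 455/6, so the A_1-coordinate is (455/6)/(105/2) = 13/9.
[A_1PA_3] = ½·((-11/2)·(10−8) + (-25/6)·(8−4) + 9·(4−10)) = ½·(-11 − 50/3 − 54) = -245/6, so the A_2-coordinate is -7/9.
[A_1A_2P] = ½·((-11/2)·(-2−10) + (-1)·(10−4) + (-25/6)·(4−(-2))) = ½·(66 − 6 − 25) = 35/2, so the A_3-coordinate is 1/3.

(13/9, -7/9, 1/3)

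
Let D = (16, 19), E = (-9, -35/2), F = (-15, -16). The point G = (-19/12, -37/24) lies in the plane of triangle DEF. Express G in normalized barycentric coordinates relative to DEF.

Signed area of the reference triangle: [DEF] = ½·(16·(-35/2−(-16)) + (-9)·(-16−19) + (-15)·(19−(-35/2))) = ½·(-24 + 315 − 1095/2) = -513/4.
[GEF] = ½·((-19/12)·(-35/2−(-16)) + (-9)·(-16−(-37/24)) + (-15)·(-37/24−(-35/2))) = ½·(19/8 + 1041/8 − 1915/8) = -855/16, so the D-coordinate is (-855/16)/(-513/4) = 5/12.
[DGF] = ½·(16·(-37/24−(-16)) + (-19/12)·(-16−19) + (-15)·(19−(-37/24))) = ½·(694/3 + 665/12 − 2465/8) = -171/16, so the E-coordinate is 1/12.
[DEG] = ½·(16·(-35/2−(-37/24)) + (-9)·(-37/24−19) + (-19/12)·(19−(-35/2))) = ½·(-766/3 + 1479/8 − 1387/24) = -513/8, so the F-coordinate is 1/2.

(5/12, 1/12, 1/2)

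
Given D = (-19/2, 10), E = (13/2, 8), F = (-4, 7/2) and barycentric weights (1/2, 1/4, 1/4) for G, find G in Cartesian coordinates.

G = (1/2)·D + (1/4)·E + (1/4)·F.
x-coordinate: (1/2)·(-19/2) + (1/4)·(13/2) + (1/4)·(-4) = -33/8.
y-coordinate: (1/2)·10 + (1/4)·8 + (1/4)·(7/2) = 63/8.

(-33/8, 63/8)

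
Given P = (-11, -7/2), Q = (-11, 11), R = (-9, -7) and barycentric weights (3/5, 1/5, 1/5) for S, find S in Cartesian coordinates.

S = (3/5)·P + (1/5)·Q + (1/5)·R.
x-coordinate: (3/5)·(-11) + (1/5)·(-11) + (1/5)·(-9) = -53/5.
y-coordinate: (3/5)·(-7/2) + (1/5)·11 + (1/5)·(-7) = -13/10.

(-53/5, -13/10)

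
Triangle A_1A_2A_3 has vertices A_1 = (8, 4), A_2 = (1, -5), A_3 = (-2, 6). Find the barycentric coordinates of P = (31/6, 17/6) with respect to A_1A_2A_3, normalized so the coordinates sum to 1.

Signed area of the reference triangle: [A_1A_2A_3] = ½·(8·(-5−6) + 1·(6−4) + (-2)·(4−(-5))) = ½·(-88 + 2 − 18) = -52.
[PA_2A_3] = ½·((31/6)·(-5−6) + 1·(6−(17/6)) + (-2)·(17/6−(-5))) = ½·(-341/6 + 19/6 − 47/3) = -104/3, so the A_1-coordinate is (-104/3)/(-52) = 2/3.
[A_1PA_3] = ½·(8·(17/6−6) + (31/6)·(6−4) + (-2)·(4−(17/6))) = ½·(-76/3 + 31/3 − 7/3) = -26/3, so the A_2-coordinate is 1/6.
[A_1A_2P] = ½·(8·(-5−(17/6)) + 1·(17/6−4) + (31/6)·(4−(-5))) = ½·(-188/3 − 7/6 + 93/2) = -26/3, so the A_3-coordinate is 1/6.
Check: 2/3 + 1/6 + 1/6 = 1.

(2/3, 1/6, 1/6)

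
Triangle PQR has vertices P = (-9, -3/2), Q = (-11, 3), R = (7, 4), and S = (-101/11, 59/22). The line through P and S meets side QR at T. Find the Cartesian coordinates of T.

Barycentric coordinates of S with respect to PQR: (1/11, 9/11, 1/11).
On side QR the P-coordinate is zero; dropping S's P-weight 1/11 and renormalizing the remaining 9/11 : 1/11 gives weights 9/10, 1/10 on Q, R.
T = (9/10)·(-11, 3) + (1/10)·(7, 4) = (-46/5, 31/10).

(-46/5, 31/10)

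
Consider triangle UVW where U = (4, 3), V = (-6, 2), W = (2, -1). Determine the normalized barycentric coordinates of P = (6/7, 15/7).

(4/7, 2/7, 1/7)

Signed area of the reference triangle: [UVW] = ½·(4·(2−(-1)) + (-6)·(-1−3) + 2·(3−2)) = ½·(12 + 24 + 2) = 19.
[PVW] = ½·((6/7)·(2−(-1)) + (-6)·(-1−(15/7)) + 2·(15/7−2)) = ½·(18/7 + 132/7 + 2/7) = 76/7, so the U-coordinate is (76/7)/19 = 4/7.
[UPW] = ½·(4·(15/7−(-1)) + (6/7)·(-1−3) + 2·(3−(15/7))) = ½·(88/7 − 24/7 + 12/7) = 38/7, so the V-coordinate is 2/7.
[UVP] = ½·(4·(2−(15/7)) + (-6)·(15/7−3) + (6/7)·(3−2)) = ½·(-4/7 + 36/7 + 6/7) = 19/7, so the W-coordinate is 1/7.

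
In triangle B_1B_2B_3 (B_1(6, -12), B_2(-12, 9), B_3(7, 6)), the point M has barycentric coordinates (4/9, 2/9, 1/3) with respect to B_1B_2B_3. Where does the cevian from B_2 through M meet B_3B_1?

(45/7, -30/7)

Line B_2M meets B_3B_1 where the B_2-coordinate vanishes; zeroing M's B_2-weight and renormalizing leaves B_3, B_1-weights 1/3 : 4/9 → (3/7, 4/7).
So N = (3/7)·B_3 + (4/7)·B_1 = (45/7, -30/7).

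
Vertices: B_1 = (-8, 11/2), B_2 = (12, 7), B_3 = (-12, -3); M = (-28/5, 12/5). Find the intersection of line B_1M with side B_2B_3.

Barycentric coordinates of M with respect to B_1B_2B_3: (2/5, 1/5, 2/5).
On side B_2B_3 the B_1-coordinate is zero; dropping M's B_1-weight 2/5 and renormalizing the remaining 1/5 : 2/5 gives weights 1/3, 2/3 on B_2, B_3.
N = (1/3)·(12, 7) + (2/3)·(-12, -3) = (-4, 1/3).

(-4, 1/3)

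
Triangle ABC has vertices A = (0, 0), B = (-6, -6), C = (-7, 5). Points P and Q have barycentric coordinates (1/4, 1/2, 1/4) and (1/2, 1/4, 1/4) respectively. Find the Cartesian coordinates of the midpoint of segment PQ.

(-4, -1)

Barycentric coordinates of the midpoint are the average: (3/8, 3/8, 1/4).
Converting: (3/8)·A + (3/8)·B + (1/4)·C = (-4, -1).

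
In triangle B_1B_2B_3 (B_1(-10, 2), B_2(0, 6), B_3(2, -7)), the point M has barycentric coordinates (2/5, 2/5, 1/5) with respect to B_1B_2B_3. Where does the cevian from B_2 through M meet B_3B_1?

(-6, -1)

Line B_2M meets B_3B_1 where the B_2-coordinate vanishes; zeroing M's B_2-weight and renormalizing leaves B_3, B_1-weights 1/5 : 2/5 → (1/3, 2/3).
So N = (1/3)·B_3 + (2/3)·B_1 = (-6, -1).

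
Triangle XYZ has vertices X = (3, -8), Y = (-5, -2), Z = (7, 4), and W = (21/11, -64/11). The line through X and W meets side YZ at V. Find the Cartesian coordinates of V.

(-1, 0)

Barycentric coordinates of W with respect to XYZ: (8/11, 2/11, 1/11).
On side YZ the X-coordinate is zero; dropping W's X-weight 8/11 and renormalizing the remaining 2/11 : 1/11 gives weights 2/3, 1/3 on Y, Z.
V = (2/3)·(-5, -2) + (1/3)·(7, 4) = (-1, 0).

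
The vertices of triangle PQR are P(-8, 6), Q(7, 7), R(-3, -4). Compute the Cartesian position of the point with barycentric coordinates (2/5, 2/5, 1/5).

(-1, 22/5)

S = (2/5)·P + (2/5)·Q + (1/5)·R.
x-coordinate: (2/5)·(-8) + (2/5)·7 + (1/5)·(-3) = -1.
y-coordinate: (2/5)·6 + (2/5)·7 + (1/5)·(-4) = 22/5.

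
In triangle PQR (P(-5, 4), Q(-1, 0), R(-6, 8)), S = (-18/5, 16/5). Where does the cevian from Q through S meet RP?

Barycentric coordinates of S with respect to PQR: (2/5, 2/5, 1/5).
On side RP the Q-coordinate is zero; dropping S's Q-weight 2/5 and renormalizing the remaining 1/5 : 2/5 gives weights 1/3, 2/3 on R, P.
T = (1/3)·(-6, 8) + (2/3)·(-5, 4) = (-16/3, 16/3).

(-16/3, 16/3)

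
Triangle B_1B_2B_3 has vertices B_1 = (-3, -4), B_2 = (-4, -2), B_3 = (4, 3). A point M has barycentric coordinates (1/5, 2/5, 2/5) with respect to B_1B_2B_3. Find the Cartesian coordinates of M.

M = (1/5)·B_1 + (2/5)·B_2 + (2/5)·B_3.
x-coordinate: (1/5)·(-3) + (2/5)·(-4) + (2/5)·4 = -3/5.
y-coordinate: (1/5)·(-4) + (2/5)·(-2) + (2/5)·3 = -2/5.

(-3/5, -2/5)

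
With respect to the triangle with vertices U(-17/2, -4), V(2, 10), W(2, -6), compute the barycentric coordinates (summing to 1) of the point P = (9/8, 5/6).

(1/12, 5/12, 1/2)

Signed area of the reference triangle: [UVW] = ½·((-17/2)·(10−(-6)) + 2·(-6−(-4)) + 2·(-4−10)) = ½·(-136 − 4 − 28) = -84.
[PVW] = ½·((9/8)·(10−(-6)) + 2·(-6−(5/6)) + 2·(5/6−10)) = ½·(18 − 41/3 − 55/3) = -7, so the U-coordinate is (-7)/(-84) = 1/12.
[UPW] = ½·((-17/2)·(5/6−(-6)) + (9/8)·(-6−(-4)) + 2·(-4−(5/6))) = ½·(-697/12 − 9/4 − 29/3) = -35, so the V-coordinate is 5/12.
[UVP] = ½·((-17/2)·(10−(5/6)) + 2·(5/6−(-4)) + (9/8)·(-4−10)) = ½·(-935/12 + 29/3 − 63/4) = -42, so the W-coordinate is 1/2.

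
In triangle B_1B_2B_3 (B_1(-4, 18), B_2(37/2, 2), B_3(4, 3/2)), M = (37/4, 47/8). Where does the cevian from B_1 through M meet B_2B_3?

Barycentric coordinates of M with respect to B_1B_2B_3: (1/4, 1/2, 1/4).
On side B_2B_3 the B_1-coordinate is zero; dropping M's B_1-weight 1/4 and renormalizing the remaining 1/2 : 1/4 gives weights 2/3, 1/3 on B_2, B_3.
N = (2/3)·(37/2, 2) + (1/3)·(4, 3/2) = (41/3, 11/6).

(41/3, 11/6)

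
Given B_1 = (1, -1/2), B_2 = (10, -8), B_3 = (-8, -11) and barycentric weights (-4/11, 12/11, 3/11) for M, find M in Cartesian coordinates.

M = (-4/11)·B_1 + (12/11)·B_2 + (3/11)·B_3.
x-coordinate: (-4/11)·1 + (12/11)·10 + (3/11)·(-8) = 92/11.
y-coordinate: (-4/11)·(-1/2) + (12/11)·(-8) + (3/11)·(-11) = -127/11.

(92/11, -127/11)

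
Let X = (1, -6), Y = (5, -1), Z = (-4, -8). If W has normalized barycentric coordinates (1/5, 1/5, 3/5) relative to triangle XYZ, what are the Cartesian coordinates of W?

W = (1/5)·X + (1/5)·Y + (3/5)·Z.
x-coordinate: (1/5)·1 + (1/5)·5 + (3/5)·(-4) = -6/5.
y-coordinate: (1/5)·(-6) + (1/5)·(-1) + (3/5)·(-8) = -31/5.

(-6/5, -31/5)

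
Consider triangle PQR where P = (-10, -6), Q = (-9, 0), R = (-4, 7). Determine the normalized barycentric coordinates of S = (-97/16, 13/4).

Signed area of the reference triangle: [PQR] = ½·((-10)·(0−7) + (-9)·(7−(-6)) + (-4)·(-6−0)) = ½·(70 − 117 + 24) = -23/2.
[SQR] = ½·((-97/16)·(0−7) + (-9)·(7−(13/4)) + (-4)·(13/4−0)) = ½·(679/16 − 135/4 − 13) = -69/32, so the P-coordinate is (-69/32)/(-23/2) = 3/16.
[PSR] = ½·((-10)·(13/4−7) + (-97/16)·(7−(-6)) + (-4)·(-6−(13/4))) = ½·(75/2 − 1261/16 + 37) = -69/32, so the Q-coordinate is 3/16.
[PQS] = ½·((-10)·(0−(13/4)) + (-9)·(13/4−(-6)) + (-97/16)·(-6−0)) = ½·(65/2 − 333/4 + 291/8) = -115/16, so the R-coordinate is 5/8.

(3/16, 3/16, 5/8)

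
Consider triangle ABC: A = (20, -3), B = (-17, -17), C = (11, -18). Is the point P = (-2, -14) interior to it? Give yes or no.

Barycentric coordinates of P: (3/13, 7/13, 3/13).
The three coordinates are positive, positive, positive; a point is interior exactly when all three are positive.

yes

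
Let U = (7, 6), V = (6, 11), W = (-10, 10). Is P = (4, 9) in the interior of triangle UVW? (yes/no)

yes

Barycentric coordinates of P: (10/27, 13/27, 4/27).
The three coordinates are positive, positive, positive; a point is interior exactly when all three are positive.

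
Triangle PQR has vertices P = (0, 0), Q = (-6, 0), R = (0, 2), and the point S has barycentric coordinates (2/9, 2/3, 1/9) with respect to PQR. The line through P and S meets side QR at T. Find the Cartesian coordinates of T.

Line PS meets QR where the P-coordinate vanishes; zeroing S's P-weight and renormalizing leaves Q, R-weights 2/3 : 1/9 → (6/7, 1/7).
So T = (6/7)·Q + (1/7)·R = (-36/7, 2/7).

(-36/7, 2/7)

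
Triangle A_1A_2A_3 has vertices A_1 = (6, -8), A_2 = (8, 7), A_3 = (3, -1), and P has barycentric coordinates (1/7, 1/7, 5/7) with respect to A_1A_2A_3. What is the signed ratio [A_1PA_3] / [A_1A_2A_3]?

1/7

The signed ratio [A_1PA_3]/[A_1A_2A_3] equals the barycentric coordinate of P at vertex A_2, which is 1/7.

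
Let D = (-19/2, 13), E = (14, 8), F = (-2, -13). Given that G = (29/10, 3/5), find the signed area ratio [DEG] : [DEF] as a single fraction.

2/5

[DEF] = ½·((-19/2)·(8−(-13)) + 14·(-13−13) + (-2)·(13−8)) = ½·(-399/2 − 364 − 10) = -1147/4.
[DEG] = ½·((-19/2)·(8−(3/5)) + 14·(3/5−13) + (29/10)·(13−8)) = ½·(-703/10 − 868/5 + 29/2) = -1147/10, so the ratio is (-1147/10)/(-1147/4) = 2/5.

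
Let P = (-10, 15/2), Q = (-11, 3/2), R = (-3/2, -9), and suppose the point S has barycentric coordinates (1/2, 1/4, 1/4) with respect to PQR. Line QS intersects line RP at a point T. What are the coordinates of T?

Line QS meets RP where the Q-coordinate vanishes; zeroing S's Q-weight and renormalizing leaves R, P-weights 1/4 : 1/2 → (1/3, 2/3).
So T = (1/3)·R + (2/3)·P = (-43/6, 2).

(-43/6, 2)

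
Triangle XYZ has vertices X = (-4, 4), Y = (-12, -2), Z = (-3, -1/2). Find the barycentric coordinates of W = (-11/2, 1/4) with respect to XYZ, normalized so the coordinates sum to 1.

Signed area of the reference triangle: [XYZ] = ½·((-4)·(-2−(-1/2)) + (-12)·(-1/2−4) + (-3)·(4−(-2))) = ½·(6 + 54 − 18) = 21.
[WYZ] = ½·((-11/2)·(-2−(-1/2)) + (-12)·(-1/2−(1/4)) + (-3)·(1/4−(-2))) = ½·(33/4 + 9 − 27/4) = 21/4, so the X-coordinate is (21/4)/21 = 1/4.
[XWZ] = ½·((-4)·(1/4−(-1/2)) + (-11/2)·(-1/2−4) + (-3)·(4−(1/4))) = ½·(-3 + 99/4 − 45/4) = 21/4, so the Y-coordinate is 1/4.
[XYW] = ½·((-4)·(-2−(1/4)) + (-12)·(1/4−4) + (-11/2)·(4−(-2))) = ½·(9 + 45 − 33) = 21/2, so the Z-coordinate is 1/2.

(1/4, 1/4, 1/2)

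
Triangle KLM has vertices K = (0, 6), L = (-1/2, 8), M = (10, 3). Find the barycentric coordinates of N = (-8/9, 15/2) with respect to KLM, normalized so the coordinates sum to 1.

(7/18, 2/3, -1/18)

Signed area of the reference triangle: [KLM] = ½·(0·(8−3) + (-1/2)·(3−6) + 10·(6−8)) = ½·(0 + 3/2 − 20) = -37/4.
[NLM] = ½·((-8/9)·(8−3) + (-1/2)·(3−(15/2)) + 10·(15/2−8)) = ½·(-40/9 + 9/4 − 5) = -259/72, so the K-coordinate is (-259/72)/(-37/4) = 7/18.
[KNM] = ½·(0·(15/2−3) + (-8/9)·(3−6) + 10·(6−(15/2))) = ½·(0 + 8/3 − 15) = -37/6, so the L-coordinate is 2/3.
[KLN] = ½·(0·(8−(15/2)) + (-1/2)·(15/2−6) + (-8/9)·(6−8)) = ½·(0 − 3/4 + 16/9) = 37/72, so the M-coordinate is -1/18.
Check: 7/18 + 2/3 − 1/18 = 1.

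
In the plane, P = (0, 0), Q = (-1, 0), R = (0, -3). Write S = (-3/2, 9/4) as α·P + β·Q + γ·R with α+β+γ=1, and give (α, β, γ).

(1/4, 3/2, -3/4)

Signed area of the reference triangle: [PQR] = ½·(0·(0−(-3)) + (-1)·(-3−0) + 0·(0−0)) = ½·(0 + 3 + 0) = 3/2.
[SQR] = ½·((-3/2)·(0−(-3)) + (-1)·(-3−(9/4)) + 0·(9/4−0)) = ½·(-9/2 + 21/4 + 0) = 3/8, so the P-coordinate is (3/8)/(3/2) = 1/4.
[PSR] = ½·(0·(9/4−(-3)) + (-3/2)·(-3−0) + 0·(0−(9/4))) = ½·(0 + 9/2 + 0) = 9/4, so the Q-coordinate is 3/2.
[PQS] = ½·(0·(0−(9/4)) + (-1)·(9/4−0) + (-3/2)·(0−0)) = ½·(0 − 9/4 + 0) = -9/8, so the R-coordinate is -3/4.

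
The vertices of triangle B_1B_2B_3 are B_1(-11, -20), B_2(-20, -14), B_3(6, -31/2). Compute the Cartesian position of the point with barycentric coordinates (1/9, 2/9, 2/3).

M = (1/9)·B_1 + (2/9)·B_2 + (2/3)·B_3.
x-coordinate: (1/9)·(-11) + (2/9)·(-20) + (2/3)·6 = -5/3.
y-coordinate: (1/9)·(-20) + (2/9)·(-14) + (2/3)·(-31/2) = -47/3.

(-5/3, -47/3)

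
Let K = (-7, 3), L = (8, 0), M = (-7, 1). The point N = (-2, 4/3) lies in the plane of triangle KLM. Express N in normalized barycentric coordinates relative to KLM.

(1/3, 1/3, 1/3)

Signed area of the reference triangle: [KLM] = ½·((-7)·(0−1) + 8·(1−3) + (-7)·(3−0)) = ½·(7 − 16 − 21) = -15.
[NLM] = ½·((-2)·(0−1) + 8·(1−(4/3)) + (-7)·(4/3−0)) = ½·(2 − 8/3 − 28/3) = -5, so the K-coordinate is (-5)/(-15) = 1/3.
[KNM] = ½·((-7)·(4/3−1) + (-2)·(1−3) + (-7)·(3−(4/3))) = ½·(-7/3 + 4 − 35/3) = -5, so the L-coordinate is 1/3.
[KLN] = ½·((-7)·(0−(4/3)) + 8·(4/3−3) + (-2)·(3−0)) = ½·(28/3 − 40/3 − 6) = -5, so the M-coordinate is 1/3.
Check: 1/3 + 1/3 + 1/3 = 1.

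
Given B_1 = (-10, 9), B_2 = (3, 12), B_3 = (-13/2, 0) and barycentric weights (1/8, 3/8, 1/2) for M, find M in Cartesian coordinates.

M = (1/8)·B_1 + (3/8)·B_2 + (1/2)·B_3.
x-coordinate: (1/8)·(-10) + (3/8)·3 + (1/2)·(-13/2) = -27/8.
y-coordinate: (1/8)·9 + (3/8)·12 + (1/2)·0 = 45/8.

(-27/8, 45/8)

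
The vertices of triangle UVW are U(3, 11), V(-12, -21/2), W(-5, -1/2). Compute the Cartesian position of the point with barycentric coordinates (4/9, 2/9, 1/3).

P = (4/9)·U + (2/9)·V + (1/3)·W.
x-coordinate: (4/9)·3 + (2/9)·(-12) + (1/3)·(-5) = -3.
y-coordinate: (4/9)·11 + (2/9)·(-21/2) + (1/3)·(-1/2) = 43/18.

(-3, 43/18)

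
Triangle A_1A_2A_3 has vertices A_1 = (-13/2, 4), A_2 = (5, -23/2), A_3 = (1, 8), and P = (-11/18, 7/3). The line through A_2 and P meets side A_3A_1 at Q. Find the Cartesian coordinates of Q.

Barycentric coordinates of P with respect to A_1A_2A_3: (1/3, 2/9, 4/9).
On side A_3A_1 the A_2-coordinate is zero; dropping P's A_2-weight 2/9 and renormalizing the remaining 4/9 : 1/3 gives weights 4/7, 3/7 on A_3, A_1.
Q = (4/7)·(1, 8) + (3/7)·(-13/2, 4) = (-31/14, 44/7).

(-31/14, 44/7)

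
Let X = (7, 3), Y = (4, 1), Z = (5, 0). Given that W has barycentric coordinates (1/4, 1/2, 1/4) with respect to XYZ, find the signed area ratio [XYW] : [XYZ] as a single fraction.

The signed ratio [XYW]/[XYZ] equals the barycentric coordinate of W at vertex Z, which is 1/4.

1/4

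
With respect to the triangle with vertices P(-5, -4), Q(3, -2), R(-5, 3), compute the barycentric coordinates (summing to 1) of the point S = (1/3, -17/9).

(2/9, 2/3, 1/9)

Signed area of the reference triangle: [PQR] = ½·((-5)·(-2−3) + 3·(3−(-4)) + (-5)·(-4−(-2))) = ½·(25 + 21 + 10) = 28.
[SQR] = ½·((1/3)·(-2−3) + 3·(3−(-17/9)) + (-5)·(-17/9−(-2))) = ½·(-5/3 + 44/3 − 5/9) = 56/9, so the P-coordinate is (56/9)/28 = 2/9.
[PSR] = ½·((-5)·(-17/9−3) + (1/3)·(3−(-4)) + (-5)·(-4−(-17/9))) = ½·(220/9 + 7/3 + 95/9) = 56/3, so the Q-coordinate is 2/3.
[PQS] = ½·((-5)·(-2−(-17/9)) + 3·(-17/9−(-4)) + (1/3)·(-4−(-2))) = ½·(5/9 + 19/3 − 2/3) = 28/9, so the R-coordinate is 1/9.
Check: 2/9 + 2/3 + 1/9 = 1.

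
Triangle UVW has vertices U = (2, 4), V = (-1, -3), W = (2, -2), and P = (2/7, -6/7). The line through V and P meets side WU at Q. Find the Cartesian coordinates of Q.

(2, 2)

Barycentric coordinates of P with respect to UVW: (2/7, 4/7, 1/7).
On side WU the V-coordinate is zero; dropping P's V-weight 4/7 and renormalizing the remaining 1/7 : 2/7 gives weights 1/3, 2/3 on W, U.
Q = (1/3)·(2, -2) + (2/3)·(2, 4) = (2, 2).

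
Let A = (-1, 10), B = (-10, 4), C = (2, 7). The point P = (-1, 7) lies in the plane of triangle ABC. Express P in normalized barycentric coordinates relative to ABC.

Signed area of the reference triangle: [ABC] = ½·((-1)·(4−7) + (-10)·(7−10) + 2·(10−4)) = ½·(3 + 30 + 12) = 45/2.
[PBC] = ½·((-1)·(4−7) + (-10)·(7−7) + 2·(7−4)) = ½·(3 + 0 + 6) = 9/2, so the A-coordinate is (9/2)/(45/2) = 1/5.
[APC] = ½·((-1)·(7−7) + (-1)·(7−10) + 2·(10−7)) = ½·(0 + 3 + 6) = 9/2, so the B-coordinate is 1/5.
[ABP] = ½·((-1)·(4−7) + (-10)·(7−10) + (-1)·(10−4)) = ½·(3 + 30 − 6) = 27/2, so the C-coordinate is 3/5.
Check: 1/5 + 1/5 + 3/5 = 1.

(1/5, 1/5, 3/5)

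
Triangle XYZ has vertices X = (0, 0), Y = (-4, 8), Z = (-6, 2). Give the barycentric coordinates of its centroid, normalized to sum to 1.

The centroid is the average of the vertices, so each weight is 1/3.

(1/3, 1/3, 1/3)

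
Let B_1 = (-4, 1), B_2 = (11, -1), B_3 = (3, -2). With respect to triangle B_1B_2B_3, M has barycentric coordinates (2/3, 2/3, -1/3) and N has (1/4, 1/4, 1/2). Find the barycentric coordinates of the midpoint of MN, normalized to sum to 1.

Since both coordinate triples sum to 1, the midpoint's barycentrics are the componentwise average.
(2/3+1/4)/2 = 11/24; similarly 11/24 and 1/12.

(11/24, 11/24, 1/12)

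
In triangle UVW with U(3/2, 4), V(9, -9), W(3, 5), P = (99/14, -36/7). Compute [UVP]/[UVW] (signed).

[UVW] = ½·((3/2)·(-9−5) + 9·(5−4) + 3·(4−(-9))) = ½·(-21 + 9 + 39) = 27/2.
[UVP] = ½·((3/2)·(-9−(-36/7)) + 9·(-36/7−4) + (99/14)·(4−(-9))) = ½·(-81/14 − 576/7 + 1287/14) = 27/14, so the ratio is (27/14)/(27/2) = 1/7.

1/7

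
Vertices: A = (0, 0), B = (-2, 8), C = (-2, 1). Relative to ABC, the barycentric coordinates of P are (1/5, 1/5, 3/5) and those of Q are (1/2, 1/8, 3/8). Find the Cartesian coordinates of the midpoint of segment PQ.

Barycentric coordinates of the midpoint are the average: (7/20, 13/80, 39/80).
Converting: (7/20)·A + (13/80)·B + (39/80)·C = (-13/10, 143/80).

(-13/10, 143/80)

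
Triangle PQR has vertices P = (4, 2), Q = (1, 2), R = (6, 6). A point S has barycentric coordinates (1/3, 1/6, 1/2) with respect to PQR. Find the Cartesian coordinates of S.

(9/2, 4)

S = (1/3)·P + (1/6)·Q + (1/2)·R.
x-coordinate: (1/3)·4 + (1/6)·1 + (1/2)·6 = 9/2.
y-coordinate: (1/3)·2 + (1/6)·2 + (1/2)·6 = 4.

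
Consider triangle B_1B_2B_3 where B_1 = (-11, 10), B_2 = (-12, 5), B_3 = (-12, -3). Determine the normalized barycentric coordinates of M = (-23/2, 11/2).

(1/2, 1/4, 1/4)

Signed area of the reference triangle: [B_1B_2B_3] = ½·((-11)·(5−(-3)) + (-12)·(-3−10) + (-12)·(10−5)) = ½·(-88 + 156 − 60) = 4.
[MB_2B_3] = ½·((-23/2)·(5−(-3)) + (-12)·(-3−(11/2)) + (-12)·(11/2−5)) = ½·(-92 + 102 − 6) = 2, so the B_1-coordinate is 2/4 = 1/2.
[B_1MB_3] = ½·((-11)·(11/2−(-3)) + (-23/2)·(-3−10) + (-12)·(10−(11/2))) = ½·(-187/2 + 299/2 − 54) = 1, so the B_2-coordinate is 1/4.
[B_1B_2M] = ½·((-11)·(5−(11/2)) + (-12)·(11/2−10) + (-23/2)·(10−5)) = ½·(11/2 + 54 − 115/2) = 1, so the B_3-coordinate is 1/4.
Check: 1/2 + 1/4 + 1/4 = 1.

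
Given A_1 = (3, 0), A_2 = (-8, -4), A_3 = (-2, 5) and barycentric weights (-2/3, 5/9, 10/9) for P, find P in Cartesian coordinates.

(-26/3, 10/3)

P = (-2/3)·A_1 + (5/9)·A_2 + (10/9)·A_3.
x-coordinate: (-2/3)·3 + (5/9)·(-8) + (10/9)·(-2) = -26/3.
y-coordinate: (-2/3)·0 + (5/9)·(-4) + (10/9)·5 = 10/3.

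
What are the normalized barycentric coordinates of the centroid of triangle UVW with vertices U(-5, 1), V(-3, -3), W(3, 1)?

(1/3, 1/3, 1/3)

The centroid is the average of the vertices, so each weight is 1/3.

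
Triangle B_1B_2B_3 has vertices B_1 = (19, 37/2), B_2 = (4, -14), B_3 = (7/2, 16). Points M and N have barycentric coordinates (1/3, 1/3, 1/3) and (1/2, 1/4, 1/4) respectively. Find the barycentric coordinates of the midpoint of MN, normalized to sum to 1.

Since both coordinate triples sum to 1, the midpoint's barycentrics are the componentwise average.
(1/3+1/2)/2 = 5/12; similarly 7/24 and 7/24.

(5/12, 7/24, 7/24)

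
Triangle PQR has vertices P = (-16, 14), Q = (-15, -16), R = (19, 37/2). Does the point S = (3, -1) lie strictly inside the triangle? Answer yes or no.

Barycentric coordinates of S: (-2/19, 11/19, 10/19).
The three coordinates are negative, positive, positive; a point is interior exactly when all three are positive.

no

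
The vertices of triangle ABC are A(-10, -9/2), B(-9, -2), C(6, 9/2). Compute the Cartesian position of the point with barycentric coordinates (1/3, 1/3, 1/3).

P = (1/3)·A + (1/3)·B + (1/3)·C.
x-coordinate: (1/3)·(-10) + (1/3)·(-9) + (1/3)·6 = -13/3.
y-coordinate: (1/3)·(-9/2) + (1/3)·(-2) + (1/3)·(9/2) = -2/3.

(-13/3, -2/3)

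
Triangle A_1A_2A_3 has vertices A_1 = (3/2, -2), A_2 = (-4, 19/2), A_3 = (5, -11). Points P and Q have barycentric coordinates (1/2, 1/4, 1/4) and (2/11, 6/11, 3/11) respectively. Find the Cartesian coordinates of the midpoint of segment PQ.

(5/22, 39/176)

Barycentric coordinates of the midpoint are the average: (15/44, 35/88, 23/88).
Converting: (15/44)·A_1 + (35/88)·A_2 + (23/88)·A_3 = (5/22, 39/176).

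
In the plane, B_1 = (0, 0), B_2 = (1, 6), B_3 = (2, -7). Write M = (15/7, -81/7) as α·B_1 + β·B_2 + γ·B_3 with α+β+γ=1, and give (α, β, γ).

(1/7, -3/7, 9/7)

Signed area of the reference triangle: [B_1B_2B_3] = ½·(0·(6−(-7)) + 1·(-7−0) + 2·(0−6)) = ½·(0 − 7 − 12) = -19/2.
[MB_2B_3] = ½·((15/7)·(6−(-7)) + 1·(-7−(-81/7)) + 2·(-81/7−6)) = ½·(195/7 + 32/7 − 246/7) = -19/14, so the B_1-coordinate is (-19/14)/(-19/2) = 1/7.
[B_1MB_3] = ½·(0·(-81/7−(-7)) + (15/7)·(-7−0) + 2·(0−(-81/7))) = ½·(0 − 15 + 162/7) = 57/14, so the B_2-coordinate is -3/7.
[B_1B_2M] = ½·(0·(6−(-81/7)) + 1·(-81/7−0) + (15/7)·(0−6)) = ½·(0 − 81/7 − 90/7) = -171/14, so the B_3-coordinate is 9/7.
Check: 1/7 − 3/7 + 9/7 = 1.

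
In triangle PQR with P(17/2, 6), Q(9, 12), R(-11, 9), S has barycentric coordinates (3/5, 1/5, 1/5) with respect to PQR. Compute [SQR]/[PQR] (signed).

3/5

The signed ratio [SQR]/[PQR] equals the barycentric coordinate of S at vertex P, which is 3/5.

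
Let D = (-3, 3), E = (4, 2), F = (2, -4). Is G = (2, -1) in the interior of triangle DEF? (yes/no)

Barycentric coordinates of G: (3/22, 15/44, 23/44).
The three coordinates are positive, positive, positive; a point is interior exactly when all three are positive.

yes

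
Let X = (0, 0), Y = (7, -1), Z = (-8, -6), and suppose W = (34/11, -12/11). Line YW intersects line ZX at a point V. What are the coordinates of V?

(-8/5, -6/5)

Barycentric coordinates of W with respect to XYZ: (4/11, 6/11, 1/11).
On side ZX the Y-coordinate is zero; dropping W's Y-weight 6/11 and renormalizing the remaining 1/11 : 4/11 gives weights 1/5, 4/5 on Z, X.
V = (1/5)·(-8, -6) + (4/5)·(0, 0) = (-8/5, -6/5).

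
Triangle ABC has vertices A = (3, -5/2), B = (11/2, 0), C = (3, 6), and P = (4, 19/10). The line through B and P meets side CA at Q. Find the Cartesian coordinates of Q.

(3, 19/6)

Barycentric coordinates of P with respect to ABC: (1/5, 2/5, 2/5).
On side CA the B-coordinate is zero; dropping P's B-weight 2/5 and renormalizing the remaining 2/5 : 1/5 gives weights 2/3, 1/3 on C, A.
Q = (2/3)·(3, 6) + (1/3)·(3, -5/2) = (3, 19/6).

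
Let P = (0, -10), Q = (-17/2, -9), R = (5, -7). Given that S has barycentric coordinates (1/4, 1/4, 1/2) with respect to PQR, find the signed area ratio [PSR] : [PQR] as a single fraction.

1/4

The signed ratio [PSR]/[PQR] equals the barycentric coordinate of S at vertex Q, which is 1/4.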